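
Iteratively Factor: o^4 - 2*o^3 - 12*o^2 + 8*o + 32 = (o - 4)*(o^3 + 2*o^2 - 4*o - 8) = (o - 4)*(o - 2)*(o^2 + 4*o + 4) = (o - 4)*(o - 2)*(o + 2)*(o + 2)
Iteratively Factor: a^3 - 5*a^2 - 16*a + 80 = (a - 5)*(a^2 - 16) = (a - 5)*(a + 4)*(a - 4)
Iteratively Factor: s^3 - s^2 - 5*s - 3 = (s + 1)*(s^2 - 2*s - 3) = (s - 3)*(s + 1)*(s + 1)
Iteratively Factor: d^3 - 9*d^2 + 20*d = (d)*(d^2 - 9*d + 20) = d*(d - 4)*(d - 5)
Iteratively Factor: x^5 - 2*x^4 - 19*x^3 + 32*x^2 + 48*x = (x - 3)*(x^4 + x^3 - 16*x^2 - 16*x) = (x - 3)*(x + 1)*(x^3 - 16*x) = (x - 3)*(x + 1)*(x + 4)*(x^2 - 4*x) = x*(x - 3)*(x + 1)*(x + 4)*(x - 4)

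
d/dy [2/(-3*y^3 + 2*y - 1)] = 2*(9*y^2 - 2)/(3*y^3 - 2*y + 1)^2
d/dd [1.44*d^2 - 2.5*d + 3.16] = 2.88*d - 2.5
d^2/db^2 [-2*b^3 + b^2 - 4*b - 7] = 2 - 12*b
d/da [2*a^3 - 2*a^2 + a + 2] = 6*a^2 - 4*a + 1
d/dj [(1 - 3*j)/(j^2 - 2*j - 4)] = (3*j^2 - 2*j + 14)/(j^4 - 4*j^3 - 4*j^2 + 16*j + 16)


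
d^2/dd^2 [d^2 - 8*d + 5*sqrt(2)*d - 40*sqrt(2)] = 2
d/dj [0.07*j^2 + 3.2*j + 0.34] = 0.14*j + 3.2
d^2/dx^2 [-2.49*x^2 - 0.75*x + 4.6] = -4.98000000000000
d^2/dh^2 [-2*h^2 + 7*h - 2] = -4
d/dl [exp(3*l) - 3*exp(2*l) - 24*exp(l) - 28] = 3*(exp(2*l) - 2*exp(l) - 8)*exp(l)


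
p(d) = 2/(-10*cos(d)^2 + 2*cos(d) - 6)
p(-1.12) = -0.28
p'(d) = 2*(-20*sin(d)*cos(d) + 2*sin(d))/(-10*cos(d)^2 + 2*cos(d) - 6)^2 = (1 - 10*cos(d))*sin(d)/(5*sin(d)^2 + cos(d) - 8)^2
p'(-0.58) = 0.13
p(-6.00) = -0.15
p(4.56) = -0.31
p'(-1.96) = -0.26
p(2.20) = -0.19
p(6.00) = -0.15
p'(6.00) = 0.05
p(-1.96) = -0.24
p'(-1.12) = 0.24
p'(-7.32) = 0.25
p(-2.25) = -0.18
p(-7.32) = -0.26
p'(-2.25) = -0.18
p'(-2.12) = -0.22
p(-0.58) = -0.18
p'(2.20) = 0.20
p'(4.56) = -0.23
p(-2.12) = -0.20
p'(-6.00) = -0.05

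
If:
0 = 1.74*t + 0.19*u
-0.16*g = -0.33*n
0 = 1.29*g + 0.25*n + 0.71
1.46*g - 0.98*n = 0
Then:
No Solution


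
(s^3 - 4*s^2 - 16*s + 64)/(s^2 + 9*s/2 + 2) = 2*(s^2 - 8*s + 16)/(2*s + 1)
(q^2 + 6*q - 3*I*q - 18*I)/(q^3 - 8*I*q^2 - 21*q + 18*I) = (q + 6)/(q^2 - 5*I*q - 6)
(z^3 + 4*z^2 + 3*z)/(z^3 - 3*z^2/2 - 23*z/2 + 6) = 2*z*(z + 1)/(2*z^2 - 9*z + 4)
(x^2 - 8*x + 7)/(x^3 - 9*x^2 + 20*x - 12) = (x - 7)/(x^2 - 8*x + 12)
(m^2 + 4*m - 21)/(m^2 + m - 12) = (m + 7)/(m + 4)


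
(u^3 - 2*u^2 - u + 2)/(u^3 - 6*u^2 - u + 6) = (u - 2)/(u - 6)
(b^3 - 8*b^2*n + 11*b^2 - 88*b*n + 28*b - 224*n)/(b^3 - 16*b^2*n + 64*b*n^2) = (b^2 + 11*b + 28)/(b*(b - 8*n))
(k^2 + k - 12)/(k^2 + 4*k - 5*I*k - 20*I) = (k - 3)/(k - 5*I)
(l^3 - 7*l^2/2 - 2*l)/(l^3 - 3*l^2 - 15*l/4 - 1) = 2*l/(2*l + 1)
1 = 1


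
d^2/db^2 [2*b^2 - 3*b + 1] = 4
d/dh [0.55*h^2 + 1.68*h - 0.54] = 1.1*h + 1.68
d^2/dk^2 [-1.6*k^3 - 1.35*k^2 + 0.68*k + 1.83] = -9.6*k - 2.7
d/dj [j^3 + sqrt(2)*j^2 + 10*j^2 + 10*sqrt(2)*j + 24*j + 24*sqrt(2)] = 3*j^2 + 2*sqrt(2)*j + 20*j + 10*sqrt(2) + 24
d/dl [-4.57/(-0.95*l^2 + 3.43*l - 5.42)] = (15.6751 - 8.683*l)/(0.95*l^2 - 3.43*l + 5.42)^2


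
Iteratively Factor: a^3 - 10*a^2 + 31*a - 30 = (a - 5)*(a^2 - 5*a + 6) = (a - 5)*(a - 3)*(a - 2)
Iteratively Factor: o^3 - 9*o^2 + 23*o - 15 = (o - 3)*(o^2 - 6*o + 5) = (o - 5)*(o - 3)*(o - 1)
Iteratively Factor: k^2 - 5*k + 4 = (k - 1)*(k - 4)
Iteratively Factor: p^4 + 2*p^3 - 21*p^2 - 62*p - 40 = (p + 1)*(p^3 + p^2 - 22*p - 40) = (p + 1)*(p + 2)*(p^2 - p - 20) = (p - 5)*(p + 1)*(p + 2)*(p + 4)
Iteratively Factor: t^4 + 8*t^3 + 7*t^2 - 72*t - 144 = (t + 3)*(t^3 + 5*t^2 - 8*t - 48) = (t + 3)*(t + 4)*(t^2 + t - 12) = (t + 3)*(t + 4)^2*(t - 3)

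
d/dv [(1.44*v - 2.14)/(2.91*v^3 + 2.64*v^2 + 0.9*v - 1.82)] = (-8.3808*v^3 + 14.8806*v^2 + 11.2992*v - 0.6948)/(8.4681*v^6 + 15.3648*v^5 + 12.2076*v^4 - 5.8404*v^3 - 8.7996*v^2 - 3.276*v + 3.3124)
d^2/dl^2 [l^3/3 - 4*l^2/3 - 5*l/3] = 2*l - 8/3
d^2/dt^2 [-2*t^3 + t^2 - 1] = 2 - 12*t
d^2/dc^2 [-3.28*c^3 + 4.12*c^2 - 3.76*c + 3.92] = 8.24 - 19.68*c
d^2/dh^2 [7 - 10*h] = 0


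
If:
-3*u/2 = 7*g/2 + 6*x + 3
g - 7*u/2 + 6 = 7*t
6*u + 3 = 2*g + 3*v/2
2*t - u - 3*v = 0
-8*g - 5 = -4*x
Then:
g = -246/391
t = 795/782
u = -195/391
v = 330/391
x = -13/1564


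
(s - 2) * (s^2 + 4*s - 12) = s^3 + 2*s^2 - 20*s + 24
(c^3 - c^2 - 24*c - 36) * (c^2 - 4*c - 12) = c^5 - 5*c^4 - 32*c^3 + 72*c^2 + 432*c + 432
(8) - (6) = 2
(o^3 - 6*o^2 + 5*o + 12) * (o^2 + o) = o^5 - 5*o^4 - o^3 + 17*o^2 + 12*o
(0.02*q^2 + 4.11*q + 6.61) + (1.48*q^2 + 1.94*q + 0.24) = 1.5*q^2 + 6.05*q + 6.85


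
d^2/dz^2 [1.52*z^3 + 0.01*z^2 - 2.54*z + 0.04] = 9.12*z + 0.02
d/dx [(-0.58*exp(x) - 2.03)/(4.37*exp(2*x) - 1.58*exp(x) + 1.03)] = (2.5346*exp(2*x) + 17.7422*exp(x) - 3.8048)*exp(x)/(19.0969*exp(4*x) - 13.8092*exp(3*x) + 11.4986*exp(2*x) - 3.2548*exp(x) + 1.0609)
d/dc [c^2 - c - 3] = 2*c - 1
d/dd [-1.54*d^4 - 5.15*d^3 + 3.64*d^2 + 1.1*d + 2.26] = -6.16*d^3 - 15.45*d^2 + 7.28*d + 1.1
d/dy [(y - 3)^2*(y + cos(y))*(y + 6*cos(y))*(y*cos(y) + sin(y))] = (y - 3)*((3 - y)*(y + cos(y))*(y + 6*cos(y))*(y*sin(y) - 2*cos(y)) + (3 - y)*(y + cos(y))*(y*cos(y) + sin(y))*(6*sin(y) - 1) + (3 - y)*(y + 6*cos(y))*(y*cos(y) + sin(y))*(sin(y) - 1) + 2*(y + cos(y))*(y + 6*cos(y))*(y*cos(y) + sin(y)))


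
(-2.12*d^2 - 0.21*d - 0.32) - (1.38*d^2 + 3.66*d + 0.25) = -3.5*d^2 - 3.87*d - 0.57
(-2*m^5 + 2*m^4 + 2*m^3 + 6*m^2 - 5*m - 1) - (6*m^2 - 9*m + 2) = -2*m^5 + 2*m^4 + 2*m^3 + 4*m - 3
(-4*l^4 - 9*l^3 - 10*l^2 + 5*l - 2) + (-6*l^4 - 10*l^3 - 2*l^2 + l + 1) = -10*l^4 - 19*l^3 - 12*l^2 + 6*l - 1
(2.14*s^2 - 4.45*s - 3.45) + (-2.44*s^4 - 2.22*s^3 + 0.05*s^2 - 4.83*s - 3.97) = -2.44*s^4 - 2.22*s^3 + 2.19*s^2 - 9.28*s - 7.42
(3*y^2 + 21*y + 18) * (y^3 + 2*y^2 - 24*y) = 3*y^5 + 27*y^4 - 12*y^3 - 468*y^2 - 432*y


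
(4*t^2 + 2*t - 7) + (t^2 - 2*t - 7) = 5*t^2 - 14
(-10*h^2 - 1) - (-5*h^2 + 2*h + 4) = -5*h^2 - 2*h - 5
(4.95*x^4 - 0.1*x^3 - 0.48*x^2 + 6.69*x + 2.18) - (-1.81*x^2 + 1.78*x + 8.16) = 4.95*x^4 - 0.1*x^3 + 1.33*x^2 + 4.91*x - 5.98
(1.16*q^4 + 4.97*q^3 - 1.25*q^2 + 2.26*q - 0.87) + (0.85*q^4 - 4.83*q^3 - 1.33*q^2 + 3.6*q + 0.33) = 2.01*q^4 + 0.14*q^3 - 2.58*q^2 + 5.86*q - 0.54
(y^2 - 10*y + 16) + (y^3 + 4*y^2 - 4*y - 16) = y^3 + 5*y^2 - 14*y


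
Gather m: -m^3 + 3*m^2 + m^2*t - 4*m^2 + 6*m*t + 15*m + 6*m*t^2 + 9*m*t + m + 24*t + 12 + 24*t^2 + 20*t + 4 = -m^3 + m^2*(t - 1) + m*(6*t^2 + 15*t + 16) + 24*t^2 + 44*t + 16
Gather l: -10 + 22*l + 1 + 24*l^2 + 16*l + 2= 24*l^2 + 38*l - 7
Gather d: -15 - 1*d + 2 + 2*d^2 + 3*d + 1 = 2*d^2 + 2*d - 12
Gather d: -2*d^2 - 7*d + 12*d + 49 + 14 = -2*d^2 + 5*d + 63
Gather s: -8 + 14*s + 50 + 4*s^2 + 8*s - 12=4*s^2 + 22*s + 30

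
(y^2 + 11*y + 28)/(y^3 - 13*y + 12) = (y + 7)/(y^2 - 4*y + 3)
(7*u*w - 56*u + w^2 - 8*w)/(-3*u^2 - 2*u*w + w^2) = (-7*u*w + 56*u - w^2 + 8*w)/(3*u^2 + 2*u*w - w^2)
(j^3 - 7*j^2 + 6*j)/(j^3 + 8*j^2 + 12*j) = (j^2 - 7*j + 6)/(j^2 + 8*j + 12)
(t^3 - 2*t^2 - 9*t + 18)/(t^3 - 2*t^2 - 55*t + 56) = (t^3 - 2*t^2 - 9*t + 18)/(t^3 - 2*t^2 - 55*t + 56)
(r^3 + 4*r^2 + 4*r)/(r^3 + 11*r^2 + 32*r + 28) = r/(r + 7)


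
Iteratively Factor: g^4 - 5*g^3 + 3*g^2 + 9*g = (g - 3)*(g^3 - 2*g^2 - 3*g) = (g - 3)*(g + 1)*(g^2 - 3*g) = g*(g - 3)*(g + 1)*(g - 3)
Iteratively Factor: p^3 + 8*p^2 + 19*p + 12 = (p + 1)*(p^2 + 7*p + 12) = (p + 1)*(p + 4)*(p + 3)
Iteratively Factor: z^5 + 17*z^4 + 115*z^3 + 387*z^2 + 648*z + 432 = (z + 3)*(z^4 + 14*z^3 + 73*z^2 + 168*z + 144) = (z + 3)^2*(z^3 + 11*z^2 + 40*z + 48) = (z + 3)^2*(z + 4)*(z^2 + 7*z + 12) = (z + 3)^3*(z + 4)*(z + 4)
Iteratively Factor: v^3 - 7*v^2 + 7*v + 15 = (v + 1)*(v^2 - 8*v + 15) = (v - 3)*(v + 1)*(v - 5)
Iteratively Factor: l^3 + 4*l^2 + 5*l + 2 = (l + 1)*(l^2 + 3*l + 2) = (l + 1)^2*(l + 2)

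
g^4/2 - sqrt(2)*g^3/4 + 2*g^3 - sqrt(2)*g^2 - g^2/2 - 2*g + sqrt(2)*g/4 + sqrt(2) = (g/2 + 1/2)*(g - 1)*(g + 4)*(g - sqrt(2)/2)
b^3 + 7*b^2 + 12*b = b*(b + 3)*(b + 4)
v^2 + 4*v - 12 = (v - 2)*(v + 6)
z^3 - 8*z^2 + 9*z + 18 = (z - 6)*(z - 3)*(z + 1)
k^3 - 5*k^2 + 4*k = k*(k - 4)*(k - 1)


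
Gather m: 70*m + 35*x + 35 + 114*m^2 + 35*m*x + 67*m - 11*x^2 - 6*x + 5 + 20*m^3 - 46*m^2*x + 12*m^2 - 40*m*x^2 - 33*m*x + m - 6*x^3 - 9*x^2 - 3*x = 20*m^3 + m^2*(126 - 46*x) + m*(-40*x^2 + 2*x + 138) - 6*x^3 - 20*x^2 + 26*x + 40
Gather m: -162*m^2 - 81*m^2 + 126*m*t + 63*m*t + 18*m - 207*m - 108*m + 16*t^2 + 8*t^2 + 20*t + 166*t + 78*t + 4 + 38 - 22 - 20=-243*m^2 + m*(189*t - 297) + 24*t^2 + 264*t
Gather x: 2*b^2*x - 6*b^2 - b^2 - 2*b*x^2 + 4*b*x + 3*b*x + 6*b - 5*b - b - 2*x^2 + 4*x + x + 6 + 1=-7*b^2 + x^2*(-2*b - 2) + x*(2*b^2 + 7*b + 5) + 7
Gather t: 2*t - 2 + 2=2*t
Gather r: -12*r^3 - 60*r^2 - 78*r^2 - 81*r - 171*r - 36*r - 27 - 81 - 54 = -12*r^3 - 138*r^2 - 288*r - 162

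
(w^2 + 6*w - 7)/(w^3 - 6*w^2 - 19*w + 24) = (w + 7)/(w^2 - 5*w - 24)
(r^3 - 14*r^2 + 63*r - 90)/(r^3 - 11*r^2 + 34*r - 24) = (r^2 - 8*r + 15)/(r^2 - 5*r + 4)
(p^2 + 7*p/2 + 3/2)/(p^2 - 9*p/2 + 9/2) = (2*p^2 + 7*p + 3)/(2*p^2 - 9*p + 9)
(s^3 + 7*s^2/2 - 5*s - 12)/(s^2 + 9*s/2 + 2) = (2*s^2 - s - 6)/(2*s + 1)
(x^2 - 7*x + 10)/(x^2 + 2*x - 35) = (x - 2)/(x + 7)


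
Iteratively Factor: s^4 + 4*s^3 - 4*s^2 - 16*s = (s + 2)*(s^3 + 2*s^2 - 8*s) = (s + 2)*(s + 4)*(s^2 - 2*s) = s*(s + 2)*(s + 4)*(s - 2)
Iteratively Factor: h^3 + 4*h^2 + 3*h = (h)*(h^2 + 4*h + 3) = h*(h + 1)*(h + 3)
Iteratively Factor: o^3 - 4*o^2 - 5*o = (o + 1)*(o^2 - 5*o) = (o - 5)*(o + 1)*(o)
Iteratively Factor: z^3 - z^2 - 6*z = (z + 2)*(z^2 - 3*z) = z*(z + 2)*(z - 3)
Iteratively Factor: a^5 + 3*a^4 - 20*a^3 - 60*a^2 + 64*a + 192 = (a + 2)*(a^4 + a^3 - 22*a^2 - 16*a + 96) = (a + 2)*(a + 4)*(a^3 - 3*a^2 - 10*a + 24) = (a - 4)*(a + 2)*(a + 4)*(a^2 + a - 6) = (a - 4)*(a - 2)*(a + 2)*(a + 4)*(a + 3)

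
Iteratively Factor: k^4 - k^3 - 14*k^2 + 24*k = (k)*(k^3 - k^2 - 14*k + 24) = k*(k - 3)*(k^2 + 2*k - 8) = k*(k - 3)*(k - 2)*(k + 4)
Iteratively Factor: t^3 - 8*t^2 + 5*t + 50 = (t - 5)*(t^2 - 3*t - 10) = (t - 5)^2*(t + 2)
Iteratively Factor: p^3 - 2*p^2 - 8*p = (p)*(p^2 - 2*p - 8) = p*(p + 2)*(p - 4)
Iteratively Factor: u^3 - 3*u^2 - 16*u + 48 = (u - 4)*(u^2 + u - 12) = (u - 4)*(u - 3)*(u + 4)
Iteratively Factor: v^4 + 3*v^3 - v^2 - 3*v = (v)*(v^3 + 3*v^2 - v - 3) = v*(v + 1)*(v^2 + 2*v - 3) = v*(v - 1)*(v + 1)*(v + 3)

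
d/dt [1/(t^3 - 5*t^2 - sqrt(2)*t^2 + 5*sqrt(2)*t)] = (-3*t^2 + 2*sqrt(2)*t + 10*t - 5*sqrt(2))/(t^2*(t^2 - 5*t - sqrt(2)*t + 5*sqrt(2))^2)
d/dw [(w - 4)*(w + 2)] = 2*w - 2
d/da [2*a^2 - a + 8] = 4*a - 1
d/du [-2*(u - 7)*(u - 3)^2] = 2*(17 - 3*u)*(u - 3)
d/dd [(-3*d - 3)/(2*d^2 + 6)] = 3*(-d^2 + 2*d*(d + 1) - 3)/(2*(d^2 + 3)^2)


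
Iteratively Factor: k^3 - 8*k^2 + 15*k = (k - 5)*(k^2 - 3*k) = k*(k - 5)*(k - 3)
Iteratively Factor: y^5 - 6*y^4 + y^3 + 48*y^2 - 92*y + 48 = (y - 2)*(y^4 - 4*y^3 - 7*y^2 + 34*y - 24) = (y - 2)*(y + 3)*(y^3 - 7*y^2 + 14*y - 8) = (y - 4)*(y - 2)*(y + 3)*(y^2 - 3*y + 2) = (y - 4)*(y - 2)^2*(y + 3)*(y - 1)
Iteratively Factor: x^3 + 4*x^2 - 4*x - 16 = (x - 2)*(x^2 + 6*x + 8) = (x - 2)*(x + 4)*(x + 2)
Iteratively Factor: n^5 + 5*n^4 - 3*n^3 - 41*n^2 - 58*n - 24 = (n + 1)*(n^4 + 4*n^3 - 7*n^2 - 34*n - 24) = (n + 1)*(n + 4)*(n^3 - 7*n - 6) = (n - 3)*(n + 1)*(n + 4)*(n^2 + 3*n + 2) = (n - 3)*(n + 1)*(n + 2)*(n + 4)*(n + 1)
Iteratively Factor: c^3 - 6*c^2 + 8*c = (c - 4)*(c^2 - 2*c) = (c - 4)*(c - 2)*(c)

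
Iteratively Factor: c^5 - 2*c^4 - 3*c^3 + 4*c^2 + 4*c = (c - 2)*(c^4 - 3*c^2 - 2*c) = (c - 2)^2*(c^3 + 2*c^2 + c) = (c - 2)^2*(c + 1)*(c^2 + c) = c*(c - 2)^2*(c + 1)*(c + 1)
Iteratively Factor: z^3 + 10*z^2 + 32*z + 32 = (z + 4)*(z^2 + 6*z + 8) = (z + 2)*(z + 4)*(z + 4)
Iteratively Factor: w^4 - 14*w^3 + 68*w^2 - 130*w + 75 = (w - 5)*(w^3 - 9*w^2 + 23*w - 15) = (w - 5)*(w - 3)*(w^2 - 6*w + 5) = (w - 5)^2*(w - 3)*(w - 1)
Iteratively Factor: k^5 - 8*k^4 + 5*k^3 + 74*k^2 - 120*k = (k - 4)*(k^4 - 4*k^3 - 11*k^2 + 30*k) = (k - 5)*(k - 4)*(k^3 + k^2 - 6*k) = (k - 5)*(k - 4)*(k - 2)*(k^2 + 3*k) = (k - 5)*(k - 4)*(k - 2)*(k + 3)*(k)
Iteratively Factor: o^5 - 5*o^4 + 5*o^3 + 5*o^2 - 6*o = (o + 1)*(o^4 - 6*o^3 + 11*o^2 - 6*o) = (o - 3)*(o + 1)*(o^3 - 3*o^2 + 2*o) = (o - 3)*(o - 1)*(o + 1)*(o^2 - 2*o) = (o - 3)*(o - 2)*(o - 1)*(o + 1)*(o)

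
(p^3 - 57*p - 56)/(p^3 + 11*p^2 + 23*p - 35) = (p^2 - 7*p - 8)/(p^2 + 4*p - 5)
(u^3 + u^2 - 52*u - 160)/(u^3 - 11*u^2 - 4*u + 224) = (u + 5)/(u - 7)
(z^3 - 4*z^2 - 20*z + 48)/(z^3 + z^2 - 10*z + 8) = (z - 6)/(z - 1)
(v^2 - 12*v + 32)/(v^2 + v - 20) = (v - 8)/(v + 5)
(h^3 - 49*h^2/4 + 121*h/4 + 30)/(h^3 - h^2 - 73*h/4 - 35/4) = (4*h^2 - 29*h - 24)/(4*h^2 + 16*h + 7)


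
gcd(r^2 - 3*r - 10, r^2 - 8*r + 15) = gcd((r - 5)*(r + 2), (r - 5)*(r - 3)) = r - 5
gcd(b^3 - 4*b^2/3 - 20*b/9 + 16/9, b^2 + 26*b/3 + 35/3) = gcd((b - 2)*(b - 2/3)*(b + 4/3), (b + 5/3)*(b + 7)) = 1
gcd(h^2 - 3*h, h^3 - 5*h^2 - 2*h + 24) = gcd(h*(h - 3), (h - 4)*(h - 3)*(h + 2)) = h - 3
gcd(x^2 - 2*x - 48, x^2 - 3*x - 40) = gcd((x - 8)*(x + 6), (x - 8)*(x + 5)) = x - 8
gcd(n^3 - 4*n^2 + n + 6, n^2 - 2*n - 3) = n^2 - 2*n - 3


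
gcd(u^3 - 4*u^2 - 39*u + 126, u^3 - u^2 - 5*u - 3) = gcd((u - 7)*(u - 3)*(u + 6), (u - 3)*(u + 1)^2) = u - 3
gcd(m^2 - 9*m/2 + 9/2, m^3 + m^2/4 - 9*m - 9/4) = m - 3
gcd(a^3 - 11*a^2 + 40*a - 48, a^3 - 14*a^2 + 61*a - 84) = a^2 - 7*a + 12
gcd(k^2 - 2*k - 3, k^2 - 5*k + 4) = 1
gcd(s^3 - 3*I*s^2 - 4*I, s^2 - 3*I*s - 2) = s - 2*I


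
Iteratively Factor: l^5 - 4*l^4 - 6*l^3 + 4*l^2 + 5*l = (l - 1)*(l^4 - 3*l^3 - 9*l^2 - 5*l) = (l - 1)*(l + 1)*(l^3 - 4*l^2 - 5*l) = (l - 1)*(l + 1)^2*(l^2 - 5*l) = l*(l - 1)*(l + 1)^2*(l - 5)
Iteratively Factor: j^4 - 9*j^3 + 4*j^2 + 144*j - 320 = (j + 4)*(j^3 - 13*j^2 + 56*j - 80) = (j - 5)*(j + 4)*(j^2 - 8*j + 16) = (j - 5)*(j - 4)*(j + 4)*(j - 4)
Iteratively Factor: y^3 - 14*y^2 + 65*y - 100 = (y - 5)*(y^2 - 9*y + 20) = (y - 5)*(y - 4)*(y - 5)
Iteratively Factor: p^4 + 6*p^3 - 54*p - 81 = (p + 3)*(p^3 + 3*p^2 - 9*p - 27) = (p + 3)^2*(p^2 - 9) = (p + 3)^3*(p - 3)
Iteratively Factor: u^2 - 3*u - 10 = (u + 2)*(u - 5)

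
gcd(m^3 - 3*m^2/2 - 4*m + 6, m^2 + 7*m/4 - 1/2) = m + 2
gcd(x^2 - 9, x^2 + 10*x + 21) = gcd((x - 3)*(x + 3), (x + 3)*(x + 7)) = x + 3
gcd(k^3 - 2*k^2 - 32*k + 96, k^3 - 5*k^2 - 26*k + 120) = k - 4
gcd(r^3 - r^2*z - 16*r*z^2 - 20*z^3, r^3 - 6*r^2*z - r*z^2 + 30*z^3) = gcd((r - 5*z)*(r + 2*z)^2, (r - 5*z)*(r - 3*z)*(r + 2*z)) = -r^2 + 3*r*z + 10*z^2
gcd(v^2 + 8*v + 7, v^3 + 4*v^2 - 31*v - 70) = v + 7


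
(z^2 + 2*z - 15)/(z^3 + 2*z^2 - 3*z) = (z^2 + 2*z - 15)/(z*(z^2 + 2*z - 3))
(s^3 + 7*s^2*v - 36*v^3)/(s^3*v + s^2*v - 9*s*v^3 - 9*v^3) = (s^2 + 4*s*v - 12*v^2)/(v*(s^2 - 3*s*v + s - 3*v))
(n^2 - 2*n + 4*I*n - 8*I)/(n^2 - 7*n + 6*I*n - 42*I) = (n^2 + n*(-2 + 4*I) - 8*I)/(n^2 + n*(-7 + 6*I) - 42*I)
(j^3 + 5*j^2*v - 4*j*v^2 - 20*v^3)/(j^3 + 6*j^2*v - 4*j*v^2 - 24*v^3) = (j + 5*v)/(j + 6*v)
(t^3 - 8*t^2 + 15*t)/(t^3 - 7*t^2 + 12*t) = (t - 5)/(t - 4)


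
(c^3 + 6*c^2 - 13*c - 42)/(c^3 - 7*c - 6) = (c + 7)/(c + 1)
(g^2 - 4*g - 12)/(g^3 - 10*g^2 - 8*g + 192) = (g + 2)/(g^2 - 4*g - 32)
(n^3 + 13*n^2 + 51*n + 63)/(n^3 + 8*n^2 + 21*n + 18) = (n + 7)/(n + 2)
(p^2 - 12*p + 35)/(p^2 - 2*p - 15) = (p - 7)/(p + 3)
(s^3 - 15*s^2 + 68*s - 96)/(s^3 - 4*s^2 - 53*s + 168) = (s - 4)/(s + 7)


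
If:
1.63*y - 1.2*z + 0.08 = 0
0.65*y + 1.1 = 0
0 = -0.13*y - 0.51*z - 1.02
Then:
No Solution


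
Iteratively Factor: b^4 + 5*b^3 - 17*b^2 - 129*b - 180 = (b + 3)*(b^3 + 2*b^2 - 23*b - 60) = (b + 3)*(b + 4)*(b^2 - 2*b - 15) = (b - 5)*(b + 3)*(b + 4)*(b + 3)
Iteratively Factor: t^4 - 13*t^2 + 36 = (t + 3)*(t^3 - 3*t^2 - 4*t + 12) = (t + 2)*(t + 3)*(t^2 - 5*t + 6) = (t - 3)*(t + 2)*(t + 3)*(t - 2)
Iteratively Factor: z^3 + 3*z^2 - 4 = (z + 2)*(z^2 + z - 2) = (z - 1)*(z + 2)*(z + 2)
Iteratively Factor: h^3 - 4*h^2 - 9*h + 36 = (h - 3)*(h^2 - h - 12) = (h - 3)*(h + 3)*(h - 4)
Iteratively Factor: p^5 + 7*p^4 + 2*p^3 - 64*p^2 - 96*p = (p + 4)*(p^4 + 3*p^3 - 10*p^2 - 24*p) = (p + 4)^2*(p^3 - p^2 - 6*p) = (p + 2)*(p + 4)^2*(p^2 - 3*p) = p*(p + 2)*(p + 4)^2*(p - 3)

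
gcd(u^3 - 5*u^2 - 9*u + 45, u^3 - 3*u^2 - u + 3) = u - 3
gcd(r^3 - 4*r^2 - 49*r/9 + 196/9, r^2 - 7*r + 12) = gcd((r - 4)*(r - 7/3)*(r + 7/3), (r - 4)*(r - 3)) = r - 4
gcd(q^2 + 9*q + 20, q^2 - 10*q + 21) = 1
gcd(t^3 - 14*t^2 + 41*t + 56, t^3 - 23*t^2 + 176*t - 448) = t^2 - 15*t + 56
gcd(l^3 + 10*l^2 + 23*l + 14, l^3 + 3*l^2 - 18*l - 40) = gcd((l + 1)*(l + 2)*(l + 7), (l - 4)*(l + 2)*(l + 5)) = l + 2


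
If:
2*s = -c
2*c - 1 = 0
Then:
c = 1/2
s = -1/4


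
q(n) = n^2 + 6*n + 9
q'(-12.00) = -18.00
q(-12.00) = 81.00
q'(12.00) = 30.00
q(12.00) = 225.00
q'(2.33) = 10.66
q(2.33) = 28.41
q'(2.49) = 10.98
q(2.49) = 30.14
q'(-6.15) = -6.30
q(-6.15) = 9.92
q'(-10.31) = -14.62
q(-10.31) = 53.44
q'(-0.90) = 4.20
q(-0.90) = 4.41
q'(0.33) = 6.66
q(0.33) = 11.09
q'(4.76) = 15.52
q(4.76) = 60.22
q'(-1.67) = 2.66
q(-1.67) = 1.77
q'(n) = 2*n + 6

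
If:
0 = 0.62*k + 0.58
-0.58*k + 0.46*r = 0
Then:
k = -0.94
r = -1.18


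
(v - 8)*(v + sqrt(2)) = v^2 - 8*v + sqrt(2)*v - 8*sqrt(2)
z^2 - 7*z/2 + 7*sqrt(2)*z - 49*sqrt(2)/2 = (z - 7/2)*(z + 7*sqrt(2))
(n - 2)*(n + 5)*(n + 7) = n^3 + 10*n^2 + 11*n - 70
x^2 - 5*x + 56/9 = (x - 8/3)*(x - 7/3)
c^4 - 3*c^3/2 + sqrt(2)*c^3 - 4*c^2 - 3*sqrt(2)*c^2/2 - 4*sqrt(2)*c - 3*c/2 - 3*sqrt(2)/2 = (c - 3)*(c + 1/2)*(c + 1)*(c + sqrt(2))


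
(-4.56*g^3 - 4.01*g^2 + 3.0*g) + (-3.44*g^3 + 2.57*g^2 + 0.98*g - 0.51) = -8.0*g^3 - 1.44*g^2 + 3.98*g - 0.51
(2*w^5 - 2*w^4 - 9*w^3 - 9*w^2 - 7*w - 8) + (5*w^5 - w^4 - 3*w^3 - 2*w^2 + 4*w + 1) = 7*w^5 - 3*w^4 - 12*w^3 - 11*w^2 - 3*w - 7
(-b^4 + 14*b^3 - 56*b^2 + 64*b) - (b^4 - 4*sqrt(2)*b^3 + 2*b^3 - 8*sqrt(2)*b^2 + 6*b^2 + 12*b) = -2*b^4 + 4*sqrt(2)*b^3 + 12*b^3 - 62*b^2 + 8*sqrt(2)*b^2 + 52*b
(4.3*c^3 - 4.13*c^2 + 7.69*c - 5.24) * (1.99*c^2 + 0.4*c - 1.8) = 8.557*c^5 - 6.4987*c^4 + 5.9111*c^3 + 0.0824000000000016*c^2 - 15.938*c + 9.432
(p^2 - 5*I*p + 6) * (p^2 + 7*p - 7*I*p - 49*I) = p^4 + 7*p^3 - 12*I*p^3 - 29*p^2 - 84*I*p^2 - 203*p - 42*I*p - 294*I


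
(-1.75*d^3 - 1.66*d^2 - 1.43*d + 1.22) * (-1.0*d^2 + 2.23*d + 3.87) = 1.75*d^5 - 2.2425*d^4 - 9.0443*d^3 - 10.8331*d^2 - 2.8135*d + 4.7214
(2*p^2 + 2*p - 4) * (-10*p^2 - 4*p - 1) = -20*p^4 - 28*p^3 + 30*p^2 + 14*p + 4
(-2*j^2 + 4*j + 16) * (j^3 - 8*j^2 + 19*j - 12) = -2*j^5 + 20*j^4 - 54*j^3 - 28*j^2 + 256*j - 192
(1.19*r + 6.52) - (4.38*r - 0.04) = 6.56 - 3.19*r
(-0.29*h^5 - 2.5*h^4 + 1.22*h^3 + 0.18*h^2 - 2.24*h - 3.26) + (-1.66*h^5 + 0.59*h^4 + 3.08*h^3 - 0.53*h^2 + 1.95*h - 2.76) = -1.95*h^5 - 1.91*h^4 + 4.3*h^3 - 0.35*h^2 - 0.29*h - 6.02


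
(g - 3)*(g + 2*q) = g^2 + 2*g*q - 3*g - 6*q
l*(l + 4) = l^2 + 4*l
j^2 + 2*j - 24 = (j - 4)*(j + 6)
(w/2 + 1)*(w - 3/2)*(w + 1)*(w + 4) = w^4/2 + 11*w^3/4 + 7*w^2/4 - 13*w/2 - 6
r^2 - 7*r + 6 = (r - 6)*(r - 1)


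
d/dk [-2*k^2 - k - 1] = -4*k - 1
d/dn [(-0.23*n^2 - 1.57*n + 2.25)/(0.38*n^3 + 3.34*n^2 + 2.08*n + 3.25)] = (0.0874*n^4 + 1.1932*n^3 + 2.2004*n^2 - 16.525*n - 9.7825)/(0.1444*n^6 + 2.5384*n^5 + 12.7364*n^4 + 16.3644*n^3 + 26.0364*n^2 + 13.52*n + 10.5625)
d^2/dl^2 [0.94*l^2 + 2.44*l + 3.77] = 1.88000000000000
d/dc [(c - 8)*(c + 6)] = 2*c - 2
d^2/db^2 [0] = 0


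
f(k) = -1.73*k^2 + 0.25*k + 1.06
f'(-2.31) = 8.24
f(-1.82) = -5.13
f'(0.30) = -0.79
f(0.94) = -0.23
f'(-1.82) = 6.55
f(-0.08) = 1.03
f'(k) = 0.25 - 3.46*k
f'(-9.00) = 31.39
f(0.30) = 0.98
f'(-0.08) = 0.53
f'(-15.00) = 52.15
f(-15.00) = -391.94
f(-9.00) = -141.32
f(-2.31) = -8.75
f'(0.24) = -0.58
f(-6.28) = -68.74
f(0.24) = 1.02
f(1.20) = -1.13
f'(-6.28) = 21.98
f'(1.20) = -3.90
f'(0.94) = -3.00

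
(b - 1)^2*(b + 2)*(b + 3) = b^4 + 3*b^3 - 3*b^2 - 7*b + 6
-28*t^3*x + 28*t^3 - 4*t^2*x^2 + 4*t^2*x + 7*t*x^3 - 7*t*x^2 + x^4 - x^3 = (-2*t + x)*(2*t + x)*(7*t + x)*(x - 1)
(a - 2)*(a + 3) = a^2 + a - 6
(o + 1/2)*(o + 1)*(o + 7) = o^3 + 17*o^2/2 + 11*o + 7/2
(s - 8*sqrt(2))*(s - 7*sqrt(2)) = s^2 - 15*sqrt(2)*s + 112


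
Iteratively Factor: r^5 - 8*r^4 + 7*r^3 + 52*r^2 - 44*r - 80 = (r + 2)*(r^4 - 10*r^3 + 27*r^2 - 2*r - 40) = (r - 2)*(r + 2)*(r^3 - 8*r^2 + 11*r + 20) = (r - 2)*(r + 1)*(r + 2)*(r^2 - 9*r + 20) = (r - 4)*(r - 2)*(r + 1)*(r + 2)*(r - 5)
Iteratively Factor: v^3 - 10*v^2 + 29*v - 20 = (v - 4)*(v^2 - 6*v + 5) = (v - 5)*(v - 4)*(v - 1)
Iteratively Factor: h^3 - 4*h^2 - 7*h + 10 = (h - 1)*(h^2 - 3*h - 10) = (h - 5)*(h - 1)*(h + 2)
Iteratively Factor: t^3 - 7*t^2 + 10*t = (t - 2)*(t^2 - 5*t) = t*(t - 2)*(t - 5)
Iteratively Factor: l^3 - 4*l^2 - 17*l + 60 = (l - 3)*(l^2 - l - 20) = (l - 5)*(l - 3)*(l + 4)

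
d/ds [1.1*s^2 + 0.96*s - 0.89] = 2.2*s + 0.96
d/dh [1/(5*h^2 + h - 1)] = (-10*h - 1)/(5*h^2 + h - 1)^2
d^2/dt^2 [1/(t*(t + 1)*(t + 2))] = 2*(6*t^4 + 24*t^3 + 33*t^2 + 18*t + 4)/(t^3*(t^6 + 9*t^5 + 33*t^4 + 63*t^3 + 66*t^2 + 36*t + 8))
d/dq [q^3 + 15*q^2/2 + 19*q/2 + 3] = 3*q^2 + 15*q + 19/2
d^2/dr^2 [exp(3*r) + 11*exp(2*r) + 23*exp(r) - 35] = (9*exp(2*r) + 44*exp(r) + 23)*exp(r)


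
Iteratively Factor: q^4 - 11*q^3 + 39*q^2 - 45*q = (q)*(q^3 - 11*q^2 + 39*q - 45) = q*(q - 5)*(q^2 - 6*q + 9) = q*(q - 5)*(q - 3)*(q - 3)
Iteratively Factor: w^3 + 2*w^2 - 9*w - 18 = (w + 3)*(w^2 - w - 6) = (w - 3)*(w + 3)*(w + 2)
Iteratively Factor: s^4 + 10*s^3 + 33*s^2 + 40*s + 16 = (s + 1)*(s^3 + 9*s^2 + 24*s + 16) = (s + 1)^2*(s^2 + 8*s + 16) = (s + 1)^2*(s + 4)*(s + 4)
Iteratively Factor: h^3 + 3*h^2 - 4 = (h + 2)*(h^2 + h - 2) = (h + 2)^2*(h - 1)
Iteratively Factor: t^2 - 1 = (t + 1)*(t - 1)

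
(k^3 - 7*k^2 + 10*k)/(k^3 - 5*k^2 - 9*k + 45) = k*(k - 2)/(k^2 - 9)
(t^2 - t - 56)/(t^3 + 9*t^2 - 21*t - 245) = (t - 8)/(t^2 + 2*t - 35)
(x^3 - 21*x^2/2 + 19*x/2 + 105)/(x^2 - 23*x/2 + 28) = (2*x^3 - 21*x^2 + 19*x + 210)/(2*x^2 - 23*x + 56)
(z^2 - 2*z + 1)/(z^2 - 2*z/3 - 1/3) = 3*(z - 1)/(3*z + 1)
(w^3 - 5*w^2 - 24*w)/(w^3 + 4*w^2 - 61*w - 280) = w*(w + 3)/(w^2 + 12*w + 35)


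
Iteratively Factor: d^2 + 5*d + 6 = (d + 2)*(d + 3)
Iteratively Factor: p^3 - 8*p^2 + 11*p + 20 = (p - 4)*(p^2 - 4*p - 5) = (p - 5)*(p - 4)*(p + 1)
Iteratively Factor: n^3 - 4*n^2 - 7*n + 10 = (n + 2)*(n^2 - 6*n + 5) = (n - 5)*(n + 2)*(n - 1)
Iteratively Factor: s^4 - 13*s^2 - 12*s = (s + 1)*(s^3 - s^2 - 12*s) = s*(s + 1)*(s^2 - s - 12) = s*(s - 4)*(s + 1)*(s + 3)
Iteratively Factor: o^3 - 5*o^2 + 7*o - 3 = (o - 1)*(o^2 - 4*o + 3) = (o - 1)^2*(o - 3)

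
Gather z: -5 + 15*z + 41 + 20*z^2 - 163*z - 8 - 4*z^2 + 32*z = 16*z^2 - 116*z + 28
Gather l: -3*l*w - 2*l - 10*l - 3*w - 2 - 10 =l*(-3*w - 12) - 3*w - 12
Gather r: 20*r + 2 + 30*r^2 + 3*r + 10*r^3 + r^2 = 10*r^3 + 31*r^2 + 23*r + 2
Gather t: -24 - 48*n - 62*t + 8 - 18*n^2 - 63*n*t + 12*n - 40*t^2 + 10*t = -18*n^2 - 36*n - 40*t^2 + t*(-63*n - 52) - 16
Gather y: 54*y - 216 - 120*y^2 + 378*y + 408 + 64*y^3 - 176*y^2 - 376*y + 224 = 64*y^3 - 296*y^2 + 56*y + 416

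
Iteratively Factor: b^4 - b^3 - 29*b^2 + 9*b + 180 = (b - 5)*(b^3 + 4*b^2 - 9*b - 36) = (b - 5)*(b + 3)*(b^2 + b - 12) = (b - 5)*(b + 3)*(b + 4)*(b - 3)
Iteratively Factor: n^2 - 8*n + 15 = (n - 3)*(n - 5)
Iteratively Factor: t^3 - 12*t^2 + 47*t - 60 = (t - 4)*(t^2 - 8*t + 15) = (t - 4)*(t - 3)*(t - 5)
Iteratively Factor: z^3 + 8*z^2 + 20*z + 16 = (z + 4)*(z^2 + 4*z + 4) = (z + 2)*(z + 4)*(z + 2)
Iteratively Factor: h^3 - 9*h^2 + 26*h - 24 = (h - 4)*(h^2 - 5*h + 6) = (h - 4)*(h - 2)*(h - 3)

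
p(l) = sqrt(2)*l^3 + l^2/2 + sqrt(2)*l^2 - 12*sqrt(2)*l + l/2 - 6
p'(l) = 3*sqrt(2)*l^2 + l + 2*sqrt(2)*l - 12*sqrt(2) + 1/2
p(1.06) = -19.62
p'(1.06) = -7.65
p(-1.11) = 12.71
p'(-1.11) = -15.49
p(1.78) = -21.28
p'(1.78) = 3.79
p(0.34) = -11.32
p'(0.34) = -14.68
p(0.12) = -7.95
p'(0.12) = -15.95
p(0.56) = -14.37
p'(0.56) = -13.00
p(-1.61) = 19.58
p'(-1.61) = -11.64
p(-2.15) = 24.21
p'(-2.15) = -5.09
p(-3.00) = 22.46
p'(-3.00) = 10.23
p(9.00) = 1031.78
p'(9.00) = 361.64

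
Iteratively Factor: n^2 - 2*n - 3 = (n - 3)*(n + 1)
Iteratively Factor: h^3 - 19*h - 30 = (h + 2)*(h^2 - 2*h - 15) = (h - 5)*(h + 2)*(h + 3)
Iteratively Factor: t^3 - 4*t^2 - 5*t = (t + 1)*(t^2 - 5*t) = (t - 5)*(t + 1)*(t)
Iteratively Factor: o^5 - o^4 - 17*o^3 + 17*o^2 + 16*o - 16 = (o - 1)*(o^4 - 17*o^2 + 16) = (o - 1)^2*(o^3 + o^2 - 16*o - 16) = (o - 1)^2*(o + 4)*(o^2 - 3*o - 4) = (o - 4)*(o - 1)^2*(o + 4)*(o + 1)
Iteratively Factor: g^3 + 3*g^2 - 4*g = (g + 4)*(g^2 - g) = g*(g + 4)*(g - 1)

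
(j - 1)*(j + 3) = j^2 + 2*j - 3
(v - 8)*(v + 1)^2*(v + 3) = v^4 - 3*v^3 - 33*v^2 - 53*v - 24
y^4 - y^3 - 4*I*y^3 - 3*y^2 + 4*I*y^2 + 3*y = y*(y - 1)*(y - 3*I)*(y - I)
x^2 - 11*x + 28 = (x - 7)*(x - 4)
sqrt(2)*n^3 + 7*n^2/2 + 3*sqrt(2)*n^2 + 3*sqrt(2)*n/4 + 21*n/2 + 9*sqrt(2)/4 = (n + 3)*(n + 3*sqrt(2)/2)*(sqrt(2)*n + 1/2)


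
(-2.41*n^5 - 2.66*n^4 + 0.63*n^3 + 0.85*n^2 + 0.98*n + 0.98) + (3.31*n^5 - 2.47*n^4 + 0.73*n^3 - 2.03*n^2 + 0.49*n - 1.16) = 0.9*n^5 - 5.13*n^4 + 1.36*n^3 - 1.18*n^2 + 1.47*n - 0.18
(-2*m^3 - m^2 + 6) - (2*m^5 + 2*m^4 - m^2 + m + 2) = -2*m^5 - 2*m^4 - 2*m^3 - m + 4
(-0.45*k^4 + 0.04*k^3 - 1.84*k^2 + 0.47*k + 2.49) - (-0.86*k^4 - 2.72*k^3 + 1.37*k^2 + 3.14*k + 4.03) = 0.41*k^4 + 2.76*k^3 - 3.21*k^2 - 2.67*k - 1.54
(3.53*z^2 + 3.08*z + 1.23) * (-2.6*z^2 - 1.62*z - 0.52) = -9.178*z^4 - 13.7266*z^3 - 10.0232*z^2 - 3.5942*z - 0.6396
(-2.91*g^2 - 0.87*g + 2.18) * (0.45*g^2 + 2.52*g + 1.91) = -1.3095*g^4 - 7.7247*g^3 - 6.7695*g^2 + 3.8319*g + 4.1638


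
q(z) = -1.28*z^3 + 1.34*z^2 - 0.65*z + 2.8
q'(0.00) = -0.65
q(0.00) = 2.80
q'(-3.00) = -43.25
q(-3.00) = 51.37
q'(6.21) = -132.09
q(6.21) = -256.10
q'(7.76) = -211.09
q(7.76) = -519.68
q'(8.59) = -260.98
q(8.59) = -715.22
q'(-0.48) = -2.82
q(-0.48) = 3.56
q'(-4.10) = -76.19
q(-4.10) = 116.21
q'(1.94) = -9.90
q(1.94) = -2.76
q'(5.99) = -122.38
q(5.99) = -228.11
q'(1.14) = -2.59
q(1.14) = 1.90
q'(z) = -3.84*z^2 + 2.68*z - 0.65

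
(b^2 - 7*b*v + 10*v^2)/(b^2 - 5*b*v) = (b - 2*v)/b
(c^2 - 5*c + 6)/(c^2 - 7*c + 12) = (c - 2)/(c - 4)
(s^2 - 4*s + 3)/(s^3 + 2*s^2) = (s^2 - 4*s + 3)/(s^2*(s + 2))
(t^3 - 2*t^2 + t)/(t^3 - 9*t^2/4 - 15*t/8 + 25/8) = 8*t*(t - 1)/(8*t^2 - 10*t - 25)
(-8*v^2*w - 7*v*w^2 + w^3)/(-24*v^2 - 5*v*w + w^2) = w*(v + w)/(3*v + w)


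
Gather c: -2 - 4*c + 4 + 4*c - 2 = 0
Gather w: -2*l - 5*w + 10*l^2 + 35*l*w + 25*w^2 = 10*l^2 - 2*l + 25*w^2 + w*(35*l - 5)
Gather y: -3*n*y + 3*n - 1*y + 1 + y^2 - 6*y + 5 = 3*n + y^2 + y*(-3*n - 7) + 6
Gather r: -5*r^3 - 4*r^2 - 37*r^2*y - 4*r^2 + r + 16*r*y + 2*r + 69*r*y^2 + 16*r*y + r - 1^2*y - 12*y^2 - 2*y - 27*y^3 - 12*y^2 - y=-5*r^3 + r^2*(-37*y - 8) + r*(69*y^2 + 32*y + 4) - 27*y^3 - 24*y^2 - 4*y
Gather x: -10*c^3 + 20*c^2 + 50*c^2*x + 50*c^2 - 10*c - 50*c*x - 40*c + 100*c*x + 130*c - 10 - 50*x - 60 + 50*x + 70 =-10*c^3 + 70*c^2 + 80*c + x*(50*c^2 + 50*c)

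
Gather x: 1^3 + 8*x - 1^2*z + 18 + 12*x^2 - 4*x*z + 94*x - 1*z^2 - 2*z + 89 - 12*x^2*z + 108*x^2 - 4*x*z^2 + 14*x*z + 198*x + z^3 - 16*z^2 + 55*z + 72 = x^2*(120 - 12*z) + x*(-4*z^2 + 10*z + 300) + z^3 - 17*z^2 + 52*z + 180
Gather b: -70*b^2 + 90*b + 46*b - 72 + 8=-70*b^2 + 136*b - 64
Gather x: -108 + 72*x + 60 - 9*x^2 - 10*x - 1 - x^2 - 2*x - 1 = -10*x^2 + 60*x - 50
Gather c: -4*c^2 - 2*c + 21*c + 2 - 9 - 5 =-4*c^2 + 19*c - 12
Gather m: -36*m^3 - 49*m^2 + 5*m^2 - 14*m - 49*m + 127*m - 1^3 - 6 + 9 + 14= -36*m^3 - 44*m^2 + 64*m + 16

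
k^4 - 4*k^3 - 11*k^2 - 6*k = k*(k - 6)*(k + 1)^2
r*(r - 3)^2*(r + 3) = r^4 - 3*r^3 - 9*r^2 + 27*r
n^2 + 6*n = n*(n + 6)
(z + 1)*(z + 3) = z^2 + 4*z + 3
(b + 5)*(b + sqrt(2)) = b^2 + sqrt(2)*b + 5*b + 5*sqrt(2)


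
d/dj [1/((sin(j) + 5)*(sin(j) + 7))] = -2*(sin(j) + 6)*cos(j)/((sin(j) + 5)^2*(sin(j) + 7)^2)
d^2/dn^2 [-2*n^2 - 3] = -4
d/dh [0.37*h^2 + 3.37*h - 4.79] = 0.74*h + 3.37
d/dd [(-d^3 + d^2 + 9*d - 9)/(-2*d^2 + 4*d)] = (d^4 - 4*d^3 + 11*d^2 - 18*d + 18)/(2*d^2*(d^2 - 4*d + 4))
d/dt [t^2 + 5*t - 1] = 2*t + 5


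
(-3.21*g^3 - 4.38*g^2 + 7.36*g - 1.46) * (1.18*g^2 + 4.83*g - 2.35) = -3.7878*g^5 - 20.6727*g^4 - 4.9271*g^3 + 44.119*g^2 - 24.3478*g + 3.431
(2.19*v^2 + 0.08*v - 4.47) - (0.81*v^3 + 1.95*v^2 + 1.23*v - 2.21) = -0.81*v^3 + 0.24*v^2 - 1.15*v - 2.26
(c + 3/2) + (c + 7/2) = 2*c + 5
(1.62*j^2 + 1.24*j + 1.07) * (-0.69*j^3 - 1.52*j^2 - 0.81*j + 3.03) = -1.1178*j^5 - 3.318*j^4 - 3.9353*j^3 + 2.2778*j^2 + 2.8905*j + 3.2421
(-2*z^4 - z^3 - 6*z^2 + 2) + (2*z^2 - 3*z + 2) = -2*z^4 - z^3 - 4*z^2 - 3*z + 4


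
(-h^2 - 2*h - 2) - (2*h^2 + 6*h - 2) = -3*h^2 - 8*h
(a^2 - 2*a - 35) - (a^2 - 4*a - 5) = 2*a - 30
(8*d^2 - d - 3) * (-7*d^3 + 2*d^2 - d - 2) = -56*d^5 + 23*d^4 + 11*d^3 - 21*d^2 + 5*d + 6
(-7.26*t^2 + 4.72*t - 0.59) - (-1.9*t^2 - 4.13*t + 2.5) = -5.36*t^2 + 8.85*t - 3.09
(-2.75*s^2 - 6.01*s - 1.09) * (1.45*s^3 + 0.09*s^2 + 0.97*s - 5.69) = -3.9875*s^5 - 8.962*s^4 - 4.7889*s^3 + 9.7197*s^2 + 33.1396*s + 6.2021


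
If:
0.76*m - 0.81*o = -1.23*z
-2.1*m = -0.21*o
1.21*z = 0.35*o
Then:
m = 0.00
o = 0.00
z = 0.00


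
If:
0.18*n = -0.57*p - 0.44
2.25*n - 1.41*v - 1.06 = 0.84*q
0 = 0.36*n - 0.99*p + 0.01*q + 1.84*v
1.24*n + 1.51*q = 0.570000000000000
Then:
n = 0.23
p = -0.84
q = 0.19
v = -0.50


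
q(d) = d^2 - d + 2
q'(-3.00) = -7.00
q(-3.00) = 14.00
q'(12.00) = 23.00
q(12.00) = 134.00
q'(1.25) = 1.50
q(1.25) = 2.31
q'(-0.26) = -1.52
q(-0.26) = 2.33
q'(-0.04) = -1.08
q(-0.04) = 2.04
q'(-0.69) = -2.38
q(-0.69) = 3.17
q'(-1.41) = -3.82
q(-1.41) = 5.40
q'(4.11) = 7.22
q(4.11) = 14.78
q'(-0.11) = -1.22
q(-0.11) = 2.12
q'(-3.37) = -7.74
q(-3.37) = 16.73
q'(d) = 2*d - 1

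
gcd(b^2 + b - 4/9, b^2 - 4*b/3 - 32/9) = b + 4/3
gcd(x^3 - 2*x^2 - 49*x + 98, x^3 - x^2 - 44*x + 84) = x^2 + 5*x - 14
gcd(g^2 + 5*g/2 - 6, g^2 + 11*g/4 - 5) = g + 4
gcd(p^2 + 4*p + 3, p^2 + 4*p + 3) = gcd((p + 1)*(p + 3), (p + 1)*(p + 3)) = p^2 + 4*p + 3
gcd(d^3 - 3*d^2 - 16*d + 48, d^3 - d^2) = 1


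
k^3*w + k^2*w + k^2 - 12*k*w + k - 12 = (k - 3)*(k + 4)*(k*w + 1)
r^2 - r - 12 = (r - 4)*(r + 3)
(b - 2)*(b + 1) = b^2 - b - 2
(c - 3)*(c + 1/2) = c^2 - 5*c/2 - 3/2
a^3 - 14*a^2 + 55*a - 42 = (a - 7)*(a - 6)*(a - 1)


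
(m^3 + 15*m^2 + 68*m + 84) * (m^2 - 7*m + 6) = m^5 + 8*m^4 - 31*m^3 - 302*m^2 - 180*m + 504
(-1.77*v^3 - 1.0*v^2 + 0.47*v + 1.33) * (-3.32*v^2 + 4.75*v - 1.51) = 5.8764*v^5 - 5.0875*v^4 - 3.6377*v^3 - 0.673100000000001*v^2 + 5.6078*v - 2.0083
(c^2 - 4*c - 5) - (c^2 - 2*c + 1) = -2*c - 6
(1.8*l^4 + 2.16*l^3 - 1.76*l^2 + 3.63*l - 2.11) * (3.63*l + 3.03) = 6.534*l^5 + 13.2948*l^4 + 0.156000000000001*l^3 + 7.8441*l^2 + 3.3396*l - 6.3933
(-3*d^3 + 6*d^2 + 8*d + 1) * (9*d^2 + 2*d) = -27*d^5 + 48*d^4 + 84*d^3 + 25*d^2 + 2*d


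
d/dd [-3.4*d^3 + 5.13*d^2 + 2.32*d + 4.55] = -10.2*d^2 + 10.26*d + 2.32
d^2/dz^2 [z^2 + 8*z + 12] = 2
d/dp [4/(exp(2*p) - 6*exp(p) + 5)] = 8*(3 - exp(p))*exp(p)/(exp(2*p) - 6*exp(p) + 5)^2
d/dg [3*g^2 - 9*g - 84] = 6*g - 9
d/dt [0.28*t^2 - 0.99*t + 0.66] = 0.56*t - 0.99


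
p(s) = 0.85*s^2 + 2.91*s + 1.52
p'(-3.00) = -2.19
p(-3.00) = 0.44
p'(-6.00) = -7.29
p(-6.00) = 14.66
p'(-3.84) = -3.62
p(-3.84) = 2.88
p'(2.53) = 7.21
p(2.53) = 14.32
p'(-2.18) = -0.80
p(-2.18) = -0.78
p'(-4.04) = -3.96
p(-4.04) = 3.64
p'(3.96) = 9.64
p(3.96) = 26.37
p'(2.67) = 7.45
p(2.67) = 15.35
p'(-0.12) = 2.71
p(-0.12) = 1.18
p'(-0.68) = 1.75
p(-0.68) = -0.07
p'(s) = 1.7*s + 2.91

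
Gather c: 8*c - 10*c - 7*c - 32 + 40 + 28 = 36 - 9*c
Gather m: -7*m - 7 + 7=-7*m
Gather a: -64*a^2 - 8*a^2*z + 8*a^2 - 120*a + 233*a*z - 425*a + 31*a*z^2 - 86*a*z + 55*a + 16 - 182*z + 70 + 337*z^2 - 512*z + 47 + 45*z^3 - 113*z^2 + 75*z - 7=a^2*(-8*z - 56) + a*(31*z^2 + 147*z - 490) + 45*z^3 + 224*z^2 - 619*z + 126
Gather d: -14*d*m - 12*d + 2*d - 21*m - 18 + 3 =d*(-14*m - 10) - 21*m - 15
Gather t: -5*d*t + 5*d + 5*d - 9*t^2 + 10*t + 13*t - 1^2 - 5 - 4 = 10*d - 9*t^2 + t*(23 - 5*d) - 10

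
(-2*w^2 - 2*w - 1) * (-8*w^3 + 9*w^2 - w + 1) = 16*w^5 - 2*w^4 - 8*w^3 - 9*w^2 - w - 1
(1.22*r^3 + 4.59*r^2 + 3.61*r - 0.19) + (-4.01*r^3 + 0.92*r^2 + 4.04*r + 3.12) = -2.79*r^3 + 5.51*r^2 + 7.65*r + 2.93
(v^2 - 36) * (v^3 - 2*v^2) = v^5 - 2*v^4 - 36*v^3 + 72*v^2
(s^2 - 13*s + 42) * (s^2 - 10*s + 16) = s^4 - 23*s^3 + 188*s^2 - 628*s + 672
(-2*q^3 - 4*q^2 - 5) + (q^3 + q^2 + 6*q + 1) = -q^3 - 3*q^2 + 6*q - 4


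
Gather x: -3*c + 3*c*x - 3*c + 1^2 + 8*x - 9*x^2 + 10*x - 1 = -6*c - 9*x^2 + x*(3*c + 18)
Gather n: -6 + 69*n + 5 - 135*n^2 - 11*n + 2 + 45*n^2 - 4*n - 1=-90*n^2 + 54*n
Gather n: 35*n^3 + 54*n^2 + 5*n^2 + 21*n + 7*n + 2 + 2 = 35*n^3 + 59*n^2 + 28*n + 4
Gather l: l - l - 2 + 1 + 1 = 0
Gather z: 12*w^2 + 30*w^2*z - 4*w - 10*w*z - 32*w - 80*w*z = 12*w^2 - 36*w + z*(30*w^2 - 90*w)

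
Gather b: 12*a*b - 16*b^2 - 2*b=-16*b^2 + b*(12*a - 2)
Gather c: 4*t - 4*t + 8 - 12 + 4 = 0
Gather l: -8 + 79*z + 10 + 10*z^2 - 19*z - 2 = 10*z^2 + 60*z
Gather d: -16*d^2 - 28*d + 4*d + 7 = -16*d^2 - 24*d + 7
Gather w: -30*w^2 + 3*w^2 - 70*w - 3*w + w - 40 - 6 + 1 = -27*w^2 - 72*w - 45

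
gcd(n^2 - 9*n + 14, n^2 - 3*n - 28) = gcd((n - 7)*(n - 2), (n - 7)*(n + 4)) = n - 7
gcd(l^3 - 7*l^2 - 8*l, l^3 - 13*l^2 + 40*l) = l^2 - 8*l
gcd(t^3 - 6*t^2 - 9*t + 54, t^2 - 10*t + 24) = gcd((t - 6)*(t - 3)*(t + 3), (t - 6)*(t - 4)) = t - 6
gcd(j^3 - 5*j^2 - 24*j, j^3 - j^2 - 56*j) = j^2 - 8*j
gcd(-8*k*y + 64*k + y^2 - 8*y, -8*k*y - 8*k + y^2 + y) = -8*k + y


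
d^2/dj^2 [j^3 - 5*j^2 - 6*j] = 6*j - 10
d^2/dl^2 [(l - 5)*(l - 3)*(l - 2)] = 6*l - 20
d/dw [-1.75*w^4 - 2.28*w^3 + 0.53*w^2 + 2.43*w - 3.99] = -7.0*w^3 - 6.84*w^2 + 1.06*w + 2.43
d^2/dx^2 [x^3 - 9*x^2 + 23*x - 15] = 6*x - 18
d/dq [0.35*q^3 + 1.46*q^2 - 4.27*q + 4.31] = 1.05*q^2 + 2.92*q - 4.27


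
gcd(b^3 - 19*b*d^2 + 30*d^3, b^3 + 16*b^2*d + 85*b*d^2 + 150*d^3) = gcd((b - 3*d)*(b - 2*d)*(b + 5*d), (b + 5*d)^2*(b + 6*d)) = b + 5*d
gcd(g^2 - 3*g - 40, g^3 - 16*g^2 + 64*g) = g - 8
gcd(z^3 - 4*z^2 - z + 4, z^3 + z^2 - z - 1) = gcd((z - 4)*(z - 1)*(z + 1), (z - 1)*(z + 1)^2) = z^2 - 1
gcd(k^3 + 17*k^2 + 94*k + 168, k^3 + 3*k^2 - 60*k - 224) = k^2 + 11*k + 28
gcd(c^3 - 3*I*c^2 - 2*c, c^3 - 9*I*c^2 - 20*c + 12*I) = c^2 - 3*I*c - 2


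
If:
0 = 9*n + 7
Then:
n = -7/9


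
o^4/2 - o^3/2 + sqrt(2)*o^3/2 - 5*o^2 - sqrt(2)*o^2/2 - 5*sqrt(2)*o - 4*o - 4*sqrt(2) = (o/2 + 1)*(o - 4)*(o + 1)*(o + sqrt(2))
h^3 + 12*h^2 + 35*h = h*(h + 5)*(h + 7)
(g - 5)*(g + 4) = g^2 - g - 20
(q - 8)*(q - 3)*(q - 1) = q^3 - 12*q^2 + 35*q - 24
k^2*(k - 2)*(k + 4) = k^4 + 2*k^3 - 8*k^2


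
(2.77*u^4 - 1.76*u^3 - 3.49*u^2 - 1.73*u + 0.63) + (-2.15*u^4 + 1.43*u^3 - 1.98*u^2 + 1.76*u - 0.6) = 0.62*u^4 - 0.33*u^3 - 5.47*u^2 + 0.03*u + 0.03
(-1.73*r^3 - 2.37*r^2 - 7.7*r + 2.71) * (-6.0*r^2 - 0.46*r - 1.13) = 10.38*r^5 + 15.0158*r^4 + 49.2451*r^3 - 10.0399*r^2 + 7.4544*r - 3.0623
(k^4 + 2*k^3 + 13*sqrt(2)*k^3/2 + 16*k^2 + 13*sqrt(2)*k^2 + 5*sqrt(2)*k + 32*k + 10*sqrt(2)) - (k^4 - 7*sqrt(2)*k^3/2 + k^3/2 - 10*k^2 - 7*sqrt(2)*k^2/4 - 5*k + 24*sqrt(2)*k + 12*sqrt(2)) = 3*k^3/2 + 10*sqrt(2)*k^3 + 59*sqrt(2)*k^2/4 + 26*k^2 - 19*sqrt(2)*k + 37*k - 2*sqrt(2)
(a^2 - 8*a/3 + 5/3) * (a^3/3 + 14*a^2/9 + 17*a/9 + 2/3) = a^5/3 + 2*a^4/3 - 46*a^3/27 - 16*a^2/9 + 37*a/27 + 10/9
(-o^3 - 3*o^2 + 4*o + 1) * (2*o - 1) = -2*o^4 - 5*o^3 + 11*o^2 - 2*o - 1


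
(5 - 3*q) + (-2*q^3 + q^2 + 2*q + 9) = -2*q^3 + q^2 - q + 14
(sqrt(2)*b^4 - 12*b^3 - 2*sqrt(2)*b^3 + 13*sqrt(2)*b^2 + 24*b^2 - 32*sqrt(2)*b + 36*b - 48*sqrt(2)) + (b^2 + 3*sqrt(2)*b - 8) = sqrt(2)*b^4 - 12*b^3 - 2*sqrt(2)*b^3 + 13*sqrt(2)*b^2 + 25*b^2 - 29*sqrt(2)*b + 36*b - 48*sqrt(2) - 8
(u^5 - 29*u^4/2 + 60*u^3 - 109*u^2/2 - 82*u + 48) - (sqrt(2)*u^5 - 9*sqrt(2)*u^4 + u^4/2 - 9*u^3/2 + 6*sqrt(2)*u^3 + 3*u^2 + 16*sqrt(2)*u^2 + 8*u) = -sqrt(2)*u^5 + u^5 - 15*u^4 + 9*sqrt(2)*u^4 - 6*sqrt(2)*u^3 + 129*u^3/2 - 115*u^2/2 - 16*sqrt(2)*u^2 - 90*u + 48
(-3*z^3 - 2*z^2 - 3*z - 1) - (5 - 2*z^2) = -3*z^3 - 3*z - 6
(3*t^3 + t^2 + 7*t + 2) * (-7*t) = -21*t^4 - 7*t^3 - 49*t^2 - 14*t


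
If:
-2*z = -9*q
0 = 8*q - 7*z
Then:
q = 0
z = 0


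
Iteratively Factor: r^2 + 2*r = (r)*(r + 2)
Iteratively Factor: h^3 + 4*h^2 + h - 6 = (h - 1)*(h^2 + 5*h + 6) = (h - 1)*(h + 3)*(h + 2)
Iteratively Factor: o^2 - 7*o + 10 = (o - 2)*(o - 5)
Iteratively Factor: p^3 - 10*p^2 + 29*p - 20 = (p - 4)*(p^2 - 6*p + 5) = (p - 4)*(p - 1)*(p - 5)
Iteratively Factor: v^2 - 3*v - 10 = (v - 5)*(v + 2)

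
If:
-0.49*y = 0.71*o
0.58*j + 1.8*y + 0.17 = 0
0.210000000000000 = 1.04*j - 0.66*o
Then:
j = 0.28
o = 0.13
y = -0.19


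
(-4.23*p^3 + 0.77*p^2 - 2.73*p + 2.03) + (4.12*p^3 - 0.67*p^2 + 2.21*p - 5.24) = -0.11*p^3 + 0.1*p^2 - 0.52*p - 3.21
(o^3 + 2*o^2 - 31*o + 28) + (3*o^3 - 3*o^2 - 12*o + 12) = 4*o^3 - o^2 - 43*o + 40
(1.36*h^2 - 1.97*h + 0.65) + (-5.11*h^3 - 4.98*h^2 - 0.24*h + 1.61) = -5.11*h^3 - 3.62*h^2 - 2.21*h + 2.26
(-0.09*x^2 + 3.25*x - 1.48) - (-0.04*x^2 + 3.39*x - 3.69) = -0.05*x^2 - 0.14*x + 2.21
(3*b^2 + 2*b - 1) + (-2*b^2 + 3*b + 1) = b^2 + 5*b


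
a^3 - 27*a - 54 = (a - 6)*(a + 3)^2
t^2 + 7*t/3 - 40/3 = (t - 8/3)*(t + 5)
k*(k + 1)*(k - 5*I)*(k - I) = k^4 + k^3 - 6*I*k^3 - 5*k^2 - 6*I*k^2 - 5*k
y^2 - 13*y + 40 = (y - 8)*(y - 5)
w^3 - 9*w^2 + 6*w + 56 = (w - 7)*(w - 4)*(w + 2)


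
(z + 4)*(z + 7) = z^2 + 11*z + 28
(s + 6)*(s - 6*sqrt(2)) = s^2 - 6*sqrt(2)*s + 6*s - 36*sqrt(2)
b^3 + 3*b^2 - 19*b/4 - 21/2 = (b - 2)*(b + 3/2)*(b + 7/2)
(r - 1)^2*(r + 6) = r^3 + 4*r^2 - 11*r + 6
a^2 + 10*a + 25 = (a + 5)^2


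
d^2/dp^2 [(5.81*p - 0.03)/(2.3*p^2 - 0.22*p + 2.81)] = ((2.6944 - 80.178*p)*(2.3*p^2 - 0.22*p + 2.81) + (4.6*p - 0.22)*(5.81*p - 0.03)*(9.2*p - 0.44))/(2.3*p^2 - 0.22*p + 2.81)^3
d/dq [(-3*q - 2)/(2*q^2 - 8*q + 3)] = (6*q^2 + 8*q - 25)/(4*q^4 - 32*q^3 + 76*q^2 - 48*q + 9)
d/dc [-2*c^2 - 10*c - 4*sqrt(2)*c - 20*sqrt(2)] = -4*c - 10 - 4*sqrt(2)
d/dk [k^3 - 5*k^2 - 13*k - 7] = 3*k^2 - 10*k - 13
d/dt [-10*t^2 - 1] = -20*t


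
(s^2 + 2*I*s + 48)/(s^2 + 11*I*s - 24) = (s - 6*I)/(s + 3*I)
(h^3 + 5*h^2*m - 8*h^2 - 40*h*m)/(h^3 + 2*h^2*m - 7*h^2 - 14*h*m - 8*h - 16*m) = h*(h + 5*m)/(h^2 + 2*h*m + h + 2*m)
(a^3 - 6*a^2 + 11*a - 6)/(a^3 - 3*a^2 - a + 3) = (a - 2)/(a + 1)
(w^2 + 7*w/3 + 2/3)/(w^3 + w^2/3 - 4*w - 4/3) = 1/(w - 2)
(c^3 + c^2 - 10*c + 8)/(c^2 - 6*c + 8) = (c^2 + 3*c - 4)/(c - 4)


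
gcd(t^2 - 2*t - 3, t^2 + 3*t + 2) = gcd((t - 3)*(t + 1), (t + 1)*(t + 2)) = t + 1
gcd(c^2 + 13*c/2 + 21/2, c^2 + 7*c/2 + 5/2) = 1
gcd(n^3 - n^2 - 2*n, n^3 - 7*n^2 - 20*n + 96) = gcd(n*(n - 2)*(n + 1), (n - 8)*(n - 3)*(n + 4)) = 1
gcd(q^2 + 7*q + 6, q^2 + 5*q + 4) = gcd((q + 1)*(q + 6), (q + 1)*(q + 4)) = q + 1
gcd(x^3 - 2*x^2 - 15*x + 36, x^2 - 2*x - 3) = x - 3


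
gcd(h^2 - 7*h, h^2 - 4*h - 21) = h - 7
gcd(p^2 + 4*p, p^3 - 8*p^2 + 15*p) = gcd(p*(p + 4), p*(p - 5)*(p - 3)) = p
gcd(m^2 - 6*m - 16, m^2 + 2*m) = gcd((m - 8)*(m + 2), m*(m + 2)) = m + 2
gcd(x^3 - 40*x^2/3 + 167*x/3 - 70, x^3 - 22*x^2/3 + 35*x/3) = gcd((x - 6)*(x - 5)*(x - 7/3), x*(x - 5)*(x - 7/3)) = x^2 - 22*x/3 + 35/3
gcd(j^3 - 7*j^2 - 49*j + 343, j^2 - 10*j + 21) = j - 7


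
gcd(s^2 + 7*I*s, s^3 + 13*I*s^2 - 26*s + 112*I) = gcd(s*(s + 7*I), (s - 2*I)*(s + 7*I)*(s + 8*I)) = s + 7*I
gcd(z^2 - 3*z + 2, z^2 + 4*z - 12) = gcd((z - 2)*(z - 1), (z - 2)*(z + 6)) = z - 2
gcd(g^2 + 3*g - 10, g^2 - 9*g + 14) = g - 2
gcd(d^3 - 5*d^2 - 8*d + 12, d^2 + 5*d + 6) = d + 2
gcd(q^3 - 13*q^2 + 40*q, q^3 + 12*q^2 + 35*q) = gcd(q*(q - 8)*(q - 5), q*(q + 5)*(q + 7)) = q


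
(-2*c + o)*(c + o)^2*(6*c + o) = -12*c^4 - 20*c^3*o - 3*c^2*o^2 + 6*c*o^3 + o^4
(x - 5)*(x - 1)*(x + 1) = x^3 - 5*x^2 - x + 5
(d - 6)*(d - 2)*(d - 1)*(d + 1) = d^4 - 8*d^3 + 11*d^2 + 8*d - 12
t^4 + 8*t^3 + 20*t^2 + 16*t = t*(t + 2)^2*(t + 4)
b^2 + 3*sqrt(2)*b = b*(b + 3*sqrt(2))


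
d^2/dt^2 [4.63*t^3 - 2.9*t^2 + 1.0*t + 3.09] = 27.78*t - 5.8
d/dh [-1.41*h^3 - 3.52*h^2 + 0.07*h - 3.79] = -4.23*h^2 - 7.04*h + 0.07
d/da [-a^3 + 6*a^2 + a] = -3*a^2 + 12*a + 1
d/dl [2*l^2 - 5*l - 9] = 4*l - 5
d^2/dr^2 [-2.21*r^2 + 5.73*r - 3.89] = -4.42000000000000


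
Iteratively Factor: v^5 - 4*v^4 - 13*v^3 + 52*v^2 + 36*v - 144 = (v - 3)*(v^4 - v^3 - 16*v^2 + 4*v + 48) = (v - 4)*(v - 3)*(v^3 + 3*v^2 - 4*v - 12) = (v - 4)*(v - 3)*(v - 2)*(v^2 + 5*v + 6) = (v - 4)*(v - 3)*(v - 2)*(v + 3)*(v + 2)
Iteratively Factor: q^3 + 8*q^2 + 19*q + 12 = (q + 1)*(q^2 + 7*q + 12) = (q + 1)*(q + 4)*(q + 3)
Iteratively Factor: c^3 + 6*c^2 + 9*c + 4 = (c + 4)*(c^2 + 2*c + 1) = (c + 1)*(c + 4)*(c + 1)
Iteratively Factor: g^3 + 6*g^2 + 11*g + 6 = (g + 2)*(g^2 + 4*g + 3) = (g + 1)*(g + 2)*(g + 3)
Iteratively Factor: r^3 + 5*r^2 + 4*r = (r + 4)*(r^2 + r) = (r + 1)*(r + 4)*(r)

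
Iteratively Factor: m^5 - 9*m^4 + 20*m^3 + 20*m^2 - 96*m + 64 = (m + 2)*(m^4 - 11*m^3 + 42*m^2 - 64*m + 32) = (m - 1)*(m + 2)*(m^3 - 10*m^2 + 32*m - 32) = (m - 4)*(m - 1)*(m + 2)*(m^2 - 6*m + 8) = (m - 4)*(m - 2)*(m - 1)*(m + 2)*(m - 4)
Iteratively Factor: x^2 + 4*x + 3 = (x + 3)*(x + 1)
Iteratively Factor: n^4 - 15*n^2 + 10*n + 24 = (n + 1)*(n^3 - n^2 - 14*n + 24) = (n + 1)*(n + 4)*(n^2 - 5*n + 6) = (n - 2)*(n + 1)*(n + 4)*(n - 3)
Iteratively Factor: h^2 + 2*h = (h)*(h + 2)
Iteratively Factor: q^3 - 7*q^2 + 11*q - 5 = (q - 1)*(q^2 - 6*q + 5) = (q - 5)*(q - 1)*(q - 1)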